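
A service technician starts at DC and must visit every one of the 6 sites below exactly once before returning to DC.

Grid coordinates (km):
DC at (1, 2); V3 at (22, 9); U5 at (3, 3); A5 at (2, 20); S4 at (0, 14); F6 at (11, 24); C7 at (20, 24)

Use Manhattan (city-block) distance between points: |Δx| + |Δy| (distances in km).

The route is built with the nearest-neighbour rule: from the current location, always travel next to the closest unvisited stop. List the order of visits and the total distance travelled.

DC → [U5:3 / S4:13 / A5:19 / V3:28 / F6:32 / C7:41] → U5 (3)
U5 → [S4:14 / A5:18 / V3:25 / F6:29 / C7:38] → S4 (14)
S4 → [A5:8 / F6:21 / V3:27 / C7:30] → A5 (8)
A5 → [F6:13 / C7:22 / V3:31] → F6 (13)
F6 → [C7:9 / V3:26] → C7 (9)
C7 → [V3:17] → V3 (17)
Return V3→DC: 28.
Total = 3 + 14 + 8 + 13 + 9 + 17 + 28 = 92.

Nearest-neighbour total = 92 km; route DC → U5 → S4 → A5 → F6 → C7 → V3 → DC.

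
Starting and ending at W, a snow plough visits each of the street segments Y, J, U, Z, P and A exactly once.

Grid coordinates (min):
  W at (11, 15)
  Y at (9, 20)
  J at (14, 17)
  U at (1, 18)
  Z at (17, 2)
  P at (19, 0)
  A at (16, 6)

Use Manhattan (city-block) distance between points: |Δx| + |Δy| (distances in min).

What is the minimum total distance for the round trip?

76 min — the shortest possible round trip.

There are 360 distinct closed tours to check (reversals are equivalent).
W-Y-J-U-Z-P-A-W: 7+8+14+32+4+9+14 = 88
W-Y-J-U-Z-A-P-W: 7+8+14+32+5+9+23 = 98
W-Y-J-U-P-Z-A-W: 7+8+14+36+4+5+14 = 88
W-Y-J-U-P-A-Z-W: 7+8+14+36+9+5+19 = 98
W-Y-J-U-A-Z-P-W: 7+8+14+27+5+4+23 = 88
W-Y-J-U-A-P-Z-W: 7+8+14+27+9+4+19 = 88
W-Y-J-Z-U-P-A-W: 7+8+18+32+36+9+14 = 124
W-Y-J-Z-U-A-P-W: 7+8+18+32+27+9+23 = 124
… (352 more)
W-Y-U-J-Z-P-A-W: 7+10+14+18+4+9+14 = 76  ← best
The minimum is 76.
One optimal route: W → Y → U → J → Z → P → A → W (or its reverse).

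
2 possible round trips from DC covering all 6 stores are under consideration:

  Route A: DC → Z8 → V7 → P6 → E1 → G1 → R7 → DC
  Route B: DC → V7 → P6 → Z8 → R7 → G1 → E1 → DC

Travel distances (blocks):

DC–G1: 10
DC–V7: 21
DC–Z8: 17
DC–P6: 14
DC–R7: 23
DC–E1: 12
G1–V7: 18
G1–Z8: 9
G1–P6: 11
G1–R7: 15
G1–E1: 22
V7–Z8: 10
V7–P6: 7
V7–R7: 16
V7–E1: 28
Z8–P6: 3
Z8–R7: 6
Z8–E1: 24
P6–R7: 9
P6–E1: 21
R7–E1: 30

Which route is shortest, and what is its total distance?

Shortest is Route B, total 86 blocks.

Route A: 17 + 10 + 7 + 21 + 22 + 15 + 23 = 115
Route B: 21 + 7 + 3 + 6 + 15 + 22 + 12 = 86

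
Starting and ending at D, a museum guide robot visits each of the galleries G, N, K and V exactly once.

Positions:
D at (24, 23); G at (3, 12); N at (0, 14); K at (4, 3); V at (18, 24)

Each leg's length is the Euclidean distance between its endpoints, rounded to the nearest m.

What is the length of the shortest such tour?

D→G→N→K→V→D: 24+4+12+25+6 = 71
D→G→N→V→K→D: 24+4+21+25+28 = 102
D→G→K→N→V→D: 24+9+12+21+6 = 72
D→G→K→V→N→D: 24+9+25+21+26 = 105
D→G→V→N→K→D: 24+19+21+12+28 = 104
D→G→V→K→N→D: 24+19+25+12+26 = 106
D→N→G→K→V→D: 26+4+9+25+6 = 70
D→N→G→V→K→D: 26+4+19+25+28 = 102
D→N→K→G→V→D: 26+12+9+19+6 = 72
D→N→V→G→K→D: 26+21+19+9+28 = 103
D→K→G→N→V→D: 28+9+4+21+6 = 68
D→K→N→G→V→D: 28+12+4+19+6 = 69
The minimum is 68.
One optimal route: D → K → G → N → V → D (or its reverse).

Minimum total distance: 68 m.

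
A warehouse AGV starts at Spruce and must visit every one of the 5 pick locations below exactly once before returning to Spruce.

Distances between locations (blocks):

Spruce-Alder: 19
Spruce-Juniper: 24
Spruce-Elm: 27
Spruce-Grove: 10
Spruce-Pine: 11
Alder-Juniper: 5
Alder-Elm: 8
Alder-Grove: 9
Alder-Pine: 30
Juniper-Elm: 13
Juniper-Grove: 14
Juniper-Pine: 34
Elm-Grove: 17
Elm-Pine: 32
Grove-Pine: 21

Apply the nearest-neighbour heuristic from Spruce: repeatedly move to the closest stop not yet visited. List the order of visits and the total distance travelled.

Spruce → [Grove:10 / Pine:11 / Alder:19 / Juniper:24 / Elm:27] → Grove (10)
Grove → [Alder:9 / Juniper:14 / Elm:17 / Pine:21] → Alder (9)
Alder → [Juniper:5 / Elm:8 / Pine:30] → Juniper (5)
Juniper → [Elm:13 / Pine:34] → Elm (13)
Elm → [Pine:32] → Pine (32)
Return Pine→Spruce: 11.
Total = 10 + 9 + 5 + 13 + 32 + 11 = 80.

80 blocks along Spruce → Grove → Alder → Juniper → Elm → Pine → Spruce.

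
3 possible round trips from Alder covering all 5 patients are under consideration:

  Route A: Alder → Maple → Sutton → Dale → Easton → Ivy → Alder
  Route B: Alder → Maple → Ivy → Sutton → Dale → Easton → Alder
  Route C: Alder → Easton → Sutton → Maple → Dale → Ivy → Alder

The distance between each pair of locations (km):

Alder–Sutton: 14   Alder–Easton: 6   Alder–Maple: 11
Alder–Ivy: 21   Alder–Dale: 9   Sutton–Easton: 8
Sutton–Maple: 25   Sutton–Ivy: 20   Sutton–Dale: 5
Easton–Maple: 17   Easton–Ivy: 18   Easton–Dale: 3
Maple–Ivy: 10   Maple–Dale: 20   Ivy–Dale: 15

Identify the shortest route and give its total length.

Route A: 11 + 25 + 5 + 3 + 18 + 21 = 83
Route B: 11 + 10 + 20 + 5 + 3 + 6 = 55
Route C: 6 + 8 + 25 + 20 + 15 + 21 = 95

Shortest is Route B, total 55 km.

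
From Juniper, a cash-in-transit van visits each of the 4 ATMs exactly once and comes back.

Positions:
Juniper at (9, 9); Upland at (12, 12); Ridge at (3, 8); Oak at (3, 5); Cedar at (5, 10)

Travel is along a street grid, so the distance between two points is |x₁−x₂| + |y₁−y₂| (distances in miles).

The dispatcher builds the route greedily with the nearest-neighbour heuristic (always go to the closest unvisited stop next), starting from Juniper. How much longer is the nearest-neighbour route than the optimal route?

From Juniper: Cedar=5, Upland=6, Ridge=7, Oak=10 → choose Cedar (5).
From Cedar: Ridge=4, Oak=7, Upland=9 → choose Ridge (4).
From Ridge: Oak=3, Upland=13 → choose Oak (3).
From Oak: Upland=16 → choose Upland (16).
NN route Juniper → Cedar → Ridge → Oak → Upland → Juniper costs 34.
Optimal: Juniper → Upland → Cedar → Ridge → Oak → Juniper costs 32 (by enumerating all 12 distinct tours).
Excess = 34 − 32 = 2.

Excess over optimum: 2 miles.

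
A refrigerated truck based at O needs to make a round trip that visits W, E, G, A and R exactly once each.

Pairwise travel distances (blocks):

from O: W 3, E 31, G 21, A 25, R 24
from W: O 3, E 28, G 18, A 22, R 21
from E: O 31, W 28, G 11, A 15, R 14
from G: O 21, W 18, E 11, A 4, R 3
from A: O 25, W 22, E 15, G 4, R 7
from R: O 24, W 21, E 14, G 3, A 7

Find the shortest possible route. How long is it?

Minimum total distance: 77 blocks.

O → W → E → G → A → R → O: 3+28+11+4+7+24 = 77
O → W → E → G → R → A → O: 3+28+11+3+7+25 = 77
O → W → E → A → G → R → O: 3+28+15+4+3+24 = 77
O → W → E → A → R → G → O: 3+28+15+7+3+21 = 77
O → W → E → R → G → A → O: 3+28+14+3+4+25 = 77
O → W → E → R → A → G → O: 3+28+14+7+4+21 = 77
O → W → G → E → A → R → O: 3+18+11+15+7+24 = 78
O → W → G → E → R → A → O: 3+18+11+14+7+25 = 78
O → W → G → A → E → R → O: 3+18+4+15+14+24 = 78
O → W → G → A → R → E → O: 3+18+4+7+14+31 = 77
O → W → G → R → E → A → O: 3+18+3+14+15+25 = 78
O → W → G → R → A → E → O: 3+18+3+7+15+31 = 77
O → W → A → E → G → R → O: 3+22+15+11+3+24 = 78
O → W → A → E → R → G → O: 3+22+15+14+3+21 = 78
… (46 more)
The minimum is 77.
One optimal route: O → W → E → G → A → R → O (or its reverse).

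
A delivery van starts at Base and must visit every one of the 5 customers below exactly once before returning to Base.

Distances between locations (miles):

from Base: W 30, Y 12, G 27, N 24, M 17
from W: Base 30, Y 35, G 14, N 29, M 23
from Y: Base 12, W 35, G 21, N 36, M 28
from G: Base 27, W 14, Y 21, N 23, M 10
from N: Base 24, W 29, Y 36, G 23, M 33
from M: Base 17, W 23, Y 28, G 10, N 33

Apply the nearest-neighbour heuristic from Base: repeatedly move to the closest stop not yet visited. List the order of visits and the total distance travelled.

Total distance 119 miles via the nearest-neighbour route Base → Y → G → M → W → N → Base.

Base → [Y:12 / M:17 / N:24 / G:27 / W:30] → Y (12)
Y → [G:21 / M:28 / W:35 / N:36] → G (21)
G → [M:10 / W:14 / N:23] → M (10)
M → [W:23 / N:33] → W (23)
W → [N:29] → N (29)
Return N→Base: 24.
Total = 12 + 21 + 10 + 23 + 29 + 24 = 119.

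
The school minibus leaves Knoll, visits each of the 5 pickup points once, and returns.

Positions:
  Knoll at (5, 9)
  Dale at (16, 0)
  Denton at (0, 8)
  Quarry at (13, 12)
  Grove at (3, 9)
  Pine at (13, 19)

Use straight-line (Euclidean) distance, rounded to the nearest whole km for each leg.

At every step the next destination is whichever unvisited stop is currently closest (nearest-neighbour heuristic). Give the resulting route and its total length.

Nearest-neighbour total = 59 km; route Knoll → Grove → Denton → Quarry → Pine → Dale → Knoll.

At Knoll the remaining stops are Grove 2, Denton 5, Quarry 9, Pine 13, Dale 14; go to Grove.
At Grove the remaining stops are Denton 3, Quarry 10, Pine 14, Dale 16; go to Denton.
At Denton the remaining stops are Quarry 14, Pine 17, Dale 18; go to Quarry.
At Quarry the remaining stops are Pine 7, Dale 12; go to Pine.
At Pine the remaining stops are Dale 19; go to Dale.
Return Dale→Knoll: 14.
Total = 2 + 3 + 14 + 7 + 19 + 14 = 59.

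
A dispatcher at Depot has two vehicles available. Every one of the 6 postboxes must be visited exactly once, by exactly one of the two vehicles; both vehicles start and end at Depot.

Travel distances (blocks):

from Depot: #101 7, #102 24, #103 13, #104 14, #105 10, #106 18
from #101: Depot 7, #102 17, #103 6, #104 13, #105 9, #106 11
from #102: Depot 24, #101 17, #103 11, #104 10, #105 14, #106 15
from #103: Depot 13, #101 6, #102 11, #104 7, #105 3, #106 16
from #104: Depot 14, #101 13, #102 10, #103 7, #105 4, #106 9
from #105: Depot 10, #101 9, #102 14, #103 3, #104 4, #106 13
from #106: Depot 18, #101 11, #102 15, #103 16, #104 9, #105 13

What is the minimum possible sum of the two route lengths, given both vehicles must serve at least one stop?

75 blocks — the smallest possible combined total.

There are 2^5 − 1 = 31 ways to divide the 6 stops into two non-empty groups. For each, the best each vehicle can do is its own shortest tour through its group:
  {#101} + {#102, #103, #104, #105, #106}: 14 + 61 = 75
  {#102} + {#101, #103, #104, #105, #106}: 48 + 47 = 95
  {#101, #102} + {#103, #104, #105, #106}: 48 + 47 = 95
  {#103} + {#101, #102, #104, #105, #106}: 26 + 57 = 83
  {#101, #103} + {#102, #104, #105, #106}: 26 + 57 = 83
  {#102, #103} + {#101, #104, #105, #106}: 48 + 41 = 89
  … (31 splits in total)
Best: vehicle 1 Depot → #101 → Depot = 14; vehicle 2 Depot → #105 → #103 → #102 → #104 → #106 → Depot = 61; combined 75.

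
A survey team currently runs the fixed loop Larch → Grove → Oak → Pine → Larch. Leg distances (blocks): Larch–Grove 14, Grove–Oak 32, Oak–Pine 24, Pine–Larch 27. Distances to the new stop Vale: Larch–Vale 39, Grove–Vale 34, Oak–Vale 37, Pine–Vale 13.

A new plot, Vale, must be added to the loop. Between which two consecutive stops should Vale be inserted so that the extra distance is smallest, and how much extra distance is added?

Insertion cost between consecutive stops i–j is d(i,Vale) + d(Vale,j) − d(i,j):
  between Larch and Grove: 39 + 34 − 14 = 59
  between Grove and Oak: 34 + 37 − 32 = 39
  between Oak and Pine: 37 + 13 − 24 = 26
  between Pine and Larch: 13 + 39 − 27 = 25
Cheapest insertion is between Pine and Larch, adding 25.
New total = 97 + 25 = 122.

+25 blocks — insert Vale between Pine and Larch.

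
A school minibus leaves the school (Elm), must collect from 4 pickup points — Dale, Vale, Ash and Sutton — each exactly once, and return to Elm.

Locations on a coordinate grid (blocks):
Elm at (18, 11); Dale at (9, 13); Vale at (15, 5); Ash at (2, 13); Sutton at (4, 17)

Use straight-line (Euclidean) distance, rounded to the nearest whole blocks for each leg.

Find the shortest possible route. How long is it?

With 4 stops there are 4!/2 = 12 distinct round trips (a route and its reverse cost the same).
Elm - Dale - Vale - Ash - Sutton - Elm: 9+10+15+4+15 = 53
Elm - Dale - Vale - Sutton - Ash - Elm: 9+10+16+4+16 = 55
Elm - Dale - Ash - Vale - Sutton - Elm: 9+7+15+16+15 = 62
Elm - Dale - Ash - Sutton - Vale - Elm: 9+7+4+16+7 = 43
Elm - Dale - Sutton - Vale - Ash - Elm: 9+6+16+15+16 = 62
Elm - Dale - Sutton - Ash - Vale - Elm: 9+6+4+15+7 = 41
Elm - Vale - Dale - Ash - Sutton - Elm: 7+10+7+4+15 = 43
Elm - Vale - Dale - Sutton - Ash - Elm: 7+10+6+4+16 = 43
Elm - Vale - Ash - Dale - Sutton - Elm: 7+15+7+6+15 = 50
Elm - Vale - Sutton - Dale - Ash - Elm: 7+16+6+7+16 = 52
Elm - Ash - Dale - Vale - Sutton - Elm: 16+7+10+16+15 = 64
Elm - Ash - Vale - Dale - Sutton - Elm: 16+15+10+6+15 = 62
The minimum is 41.
One optimal route: Elm → Dale → Sutton → Ash → Vale → Elm (or its reverse).

Minimum total distance: 41 blocks.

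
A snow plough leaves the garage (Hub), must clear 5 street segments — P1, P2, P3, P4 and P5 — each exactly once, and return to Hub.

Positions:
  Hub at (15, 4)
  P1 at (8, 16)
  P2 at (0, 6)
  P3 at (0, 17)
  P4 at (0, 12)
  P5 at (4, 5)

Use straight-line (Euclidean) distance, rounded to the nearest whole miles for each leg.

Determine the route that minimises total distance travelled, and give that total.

With 5 stops there are 5!/2 = 60 distinct round trips (a route and its reverse cost the same).
Hub→P1→P2→P3→P4→P5→Hub: 14+13+11+5+8+11 = 62
Hub→P1→P2→P3→P5→P4→Hub: 14+13+11+13+8+17 = 76
Hub→P1→P2→P4→P3→P5→Hub: 14+13+6+5+13+11 = 62
Hub→P1→P2→P4→P5→P3→Hub: 14+13+6+8+13+20 = 74
Hub→P1→P2→P5→P3→P4→Hub: 14+13+4+13+5+17 = 66
Hub→P1→P2→P5→P4→P3→Hub: 14+13+4+8+5+20 = 64
Hub→P1→P3→P2→P4→P5→Hub: 14+8+11+6+8+11 = 58
Hub→P1→P3→P2→P5→P4→Hub: 14+8+11+4+8+17 = 62
Hub→P1→P3→P4→P2→P5→Hub: 14+8+5+6+4+11 = 48
Hub→P1→P3→P4→P5→P2→Hub: 14+8+5+8+4+15 = 54
Hub→P1→P3→P5→P2→P4→Hub: 14+8+13+4+6+17 = 62
Hub→P1→P3→P5→P4→P2→Hub: 14+8+13+8+6+15 = 64
Hub→P1→P4→P2→P3→P5→Hub: 14+9+6+11+13+11 = 64
Hub→P1→P4→P2→P5→P3→Hub: 14+9+6+4+13+20 = 66
… (46 more)
The minimum is 48.
One optimal route: Hub → P1 → P3 → P4 → P2 → P5 → Hub (or its reverse).

Shortest round trip = 48 miles.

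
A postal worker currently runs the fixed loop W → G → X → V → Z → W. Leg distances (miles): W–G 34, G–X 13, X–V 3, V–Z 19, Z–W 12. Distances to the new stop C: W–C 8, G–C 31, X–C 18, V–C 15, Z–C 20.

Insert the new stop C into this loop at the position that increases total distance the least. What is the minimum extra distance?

Insertion cost between consecutive stops i–j is d(i,C) + d(C,j) − d(i,j):
  between W and G: 8 + 31 − 34 = 5
  between G and X: 31 + 18 − 13 = 36
  between X and V: 18 + 15 − 3 = 30
  between V and Z: 15 + 20 − 19 = 16
  between Z and W: 20 + 8 − 12 = 16
Cheapest insertion is between W and G, adding 5.
New total = 81 + 5 = 86.

Minimum extra distance: 5 miles, inserting C between W and G.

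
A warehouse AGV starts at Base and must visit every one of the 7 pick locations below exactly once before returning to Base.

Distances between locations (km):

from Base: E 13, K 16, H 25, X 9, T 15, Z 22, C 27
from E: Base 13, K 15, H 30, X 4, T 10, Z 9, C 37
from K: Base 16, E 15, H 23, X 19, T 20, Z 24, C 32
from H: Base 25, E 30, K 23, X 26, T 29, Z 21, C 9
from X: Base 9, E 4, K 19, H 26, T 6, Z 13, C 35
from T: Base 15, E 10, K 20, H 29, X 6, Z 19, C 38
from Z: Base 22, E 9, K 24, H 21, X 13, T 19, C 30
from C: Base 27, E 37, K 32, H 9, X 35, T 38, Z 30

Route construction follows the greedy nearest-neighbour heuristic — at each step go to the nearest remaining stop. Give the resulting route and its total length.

At Base the remaining stops are X 9, E 13, T 15, K 16, Z 22, H 25, C 27; go to X.
At X the remaining stops are E 4, T 6, Z 13, K 19, H 26, C 35; go to E.
At E the remaining stops are Z 9, T 10, K 15, H 30, C 37; go to Z.
At Z the remaining stops are T 19, H 21, K 24, C 30; go to T.
At T the remaining stops are K 20, H 29, C 38; go to K.
At K the remaining stops are H 23, C 32; go to H.
At H the remaining stops are C 9; go to C.
Return C→Base: 27.
Total = 9 + 4 + 9 + 19 + 20 + 23 + 9 + 27 = 120.

Nearest-neighbour total = 120 km; route Base → X → E → Z → T → K → H → C → Base.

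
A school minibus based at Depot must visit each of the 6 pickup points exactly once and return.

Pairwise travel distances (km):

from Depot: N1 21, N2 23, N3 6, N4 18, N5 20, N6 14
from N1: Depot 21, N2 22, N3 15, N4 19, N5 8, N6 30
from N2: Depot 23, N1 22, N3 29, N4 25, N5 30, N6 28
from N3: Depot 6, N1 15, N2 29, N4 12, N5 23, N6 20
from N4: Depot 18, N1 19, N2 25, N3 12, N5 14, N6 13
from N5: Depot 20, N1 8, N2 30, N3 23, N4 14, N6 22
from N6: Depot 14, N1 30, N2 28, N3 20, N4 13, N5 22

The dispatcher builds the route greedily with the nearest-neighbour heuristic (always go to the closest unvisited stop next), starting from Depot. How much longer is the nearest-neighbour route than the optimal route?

Depot: N3=6, N6=14, N4=18, N5=20, N1=21, N2=23 ⇒ N3
N3: N4=12, N1=15, N6=20, N5=23, N2=29 ⇒ N4
N4: N6=13, N5=14, N1=19, N2=25 ⇒ N6
N6: N5=22, N2=28, N1=30 ⇒ N5
N5: N1=8, N2=30 ⇒ N1
N1: N2=22 ⇒ N2
NN route Depot → N3 → N4 → N6 → N5 → N1 → N2 → Depot costs 106.
Optimal: Depot → N3 → N4 → N5 → N1 → N2 → N6 → Depot costs 104 (by enumerating all 360 distinct tours).
Excess = 106 − 104 = 2.

2 km longer than the optimal tour.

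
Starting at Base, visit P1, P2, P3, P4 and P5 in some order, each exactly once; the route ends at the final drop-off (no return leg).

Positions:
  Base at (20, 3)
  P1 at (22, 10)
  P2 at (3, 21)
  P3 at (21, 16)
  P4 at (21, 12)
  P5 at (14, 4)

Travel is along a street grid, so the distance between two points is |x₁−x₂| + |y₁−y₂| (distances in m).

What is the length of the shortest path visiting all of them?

Minimum one-way distance = 51 m.

There are 5! = 120 possible orderings.
Base → P1 → P2 → P3 → P4 → P5: 9+30+23+4+15 = 81
Base → P1 → P2 → P3 → P5 → P4: 9+30+23+19+15 = 96
Base → P1 → P2 → P4 → P3 → P5: 9+30+27+4+19 = 89
Base → P1 → P2 → P4 → P5 → P3: 9+30+27+15+19 = 100
Base → P1 → P2 → P5 → P3 → P4: 9+30+28+19+4 = 90
Base → P1 → P2 → P5 → P4 → P3: 9+30+28+15+4 = 86
Base → P1 → P3 → P2 → P4 → P5: 9+7+23+27+15 = 81
Base → P1 → P3 → P2 → P5 → P4: 9+7+23+28+15 = 82
Base → P1 → P3 → P4 → P2 → P5: 9+7+4+27+28 = 75
Base → P1 → P3 → P4 → P5 → P2: 9+7+4+15+28 = 63
Base → P1 → P3 → P5 → P2 → P4: 9+7+19+28+27 = 90
Base → P1 → P3 → P5 → P4 → P2: 9+7+19+15+27 = 77
Base → P1 → P4 → P2 → P3 → P5: 9+3+27+23+19 = 81
Base → P1 → P4 → P2 → P5 → P3: 9+3+27+28+19 = 86
… (106 more)
Base → P5 → P1 → P4 → P3 → P2: 7+14+3+4+23 = 51  ← best
The minimum is 51.
One shortest path: Base → P5 → P1 → P4 → P3 → P2.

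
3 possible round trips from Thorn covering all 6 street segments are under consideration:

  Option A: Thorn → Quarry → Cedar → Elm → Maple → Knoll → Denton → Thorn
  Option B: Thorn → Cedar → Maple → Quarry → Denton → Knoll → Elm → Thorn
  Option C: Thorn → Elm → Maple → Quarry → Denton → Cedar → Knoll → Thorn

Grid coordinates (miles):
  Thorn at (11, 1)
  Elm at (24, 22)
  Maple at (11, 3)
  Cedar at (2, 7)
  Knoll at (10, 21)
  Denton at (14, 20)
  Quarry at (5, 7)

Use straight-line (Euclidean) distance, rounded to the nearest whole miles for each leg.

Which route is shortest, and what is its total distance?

87 miles — Option B is the shortest.

Option A: 8 + 3 + 27 + 23 + 18 + 4 + 19 = 102
Option B: 11 + 10 + 7 + 16 + 4 + 14 + 25 = 87
Option C: 25 + 23 + 7 + 16 + 18 + 16 + 20 = 125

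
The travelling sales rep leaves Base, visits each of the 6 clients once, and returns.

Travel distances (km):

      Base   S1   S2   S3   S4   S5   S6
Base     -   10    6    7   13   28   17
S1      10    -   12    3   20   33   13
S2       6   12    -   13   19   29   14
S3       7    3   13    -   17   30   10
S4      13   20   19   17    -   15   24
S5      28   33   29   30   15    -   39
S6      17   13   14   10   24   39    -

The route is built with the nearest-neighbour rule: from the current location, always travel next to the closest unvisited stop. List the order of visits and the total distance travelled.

Nearest-neighbour total = 98 km; route Base → S2 → S1 → S3 → S6 → S4 → S5 → Base.

Base → [S2:6 / S3:7 / S1:10 / S4:13 / S6:17 / S5:28] → S2 (6)
S2 → [S1:12 / S3:13 / S6:14 / S4:19 / S5:29] → S1 (12)
S1 → [S3:3 / S6:13 / S4:20 / S5:33] → S3 (3)
S3 → [S6:10 / S4:17 / S5:30] → S6 (10)
S6 → [S4:24 / S5:39] → S4 (24)
S4 → [S5:15] → S5 (15)
Return S5→Base: 28.
Total = 6 + 12 + 3 + 10 + 24 + 15 + 28 = 98.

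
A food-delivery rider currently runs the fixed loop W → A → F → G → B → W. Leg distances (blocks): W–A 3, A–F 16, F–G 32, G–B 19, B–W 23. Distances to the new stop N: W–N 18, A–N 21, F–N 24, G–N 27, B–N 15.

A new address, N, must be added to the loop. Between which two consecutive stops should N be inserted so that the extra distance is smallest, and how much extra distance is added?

+10 blocks — insert N between B and W.

Insertion cost between consecutive stops i–j is d(i,N) + d(N,j) − d(i,j):
  between W and A: 18 + 21 − 3 = 36
  between A and F: 21 + 24 − 16 = 29
  between F and G: 24 + 27 − 32 = 19
  between G and B: 27 + 15 − 19 = 23
  between B and W: 15 + 18 − 23 = 10
Cheapest insertion is between B and W, adding 10.
New total = 93 + 10 = 103.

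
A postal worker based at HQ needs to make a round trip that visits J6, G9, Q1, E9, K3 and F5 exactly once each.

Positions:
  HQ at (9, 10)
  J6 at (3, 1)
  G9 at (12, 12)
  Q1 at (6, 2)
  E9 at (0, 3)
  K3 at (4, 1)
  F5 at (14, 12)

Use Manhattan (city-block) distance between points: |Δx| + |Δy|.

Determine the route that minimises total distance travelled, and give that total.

50 — the shortest possible round trip.

HQ - J6 - G9 - Q1 - E9 - K3 - F5 - HQ: 15+20+16+7+6+21+7 = 92
HQ - J6 - G9 - Q1 - E9 - F5 - K3 - HQ: 15+20+16+7+23+21+14 = 116
HQ - J6 - G9 - Q1 - K3 - E9 - F5 - HQ: 15+20+16+3+6+23+7 = 90
HQ - J6 - G9 - Q1 - K3 - F5 - E9 - HQ: 15+20+16+3+21+23+16 = 114
HQ - J6 - G9 - Q1 - F5 - E9 - K3 - HQ: 15+20+16+18+23+6+14 = 112
HQ - J6 - G9 - Q1 - F5 - K3 - E9 - HQ: 15+20+16+18+21+6+16 = 112
HQ - J6 - G9 - E9 - Q1 - K3 - F5 - HQ: 15+20+21+7+3+21+7 = 94
HQ - J6 - G9 - E9 - Q1 - F5 - K3 - HQ: 15+20+21+7+18+21+14 = 116
… (352 more)
HQ - G9 - F5 - Q1 - K3 - J6 - E9 - HQ: 5+2+18+3+1+5+16 = 50  ← best
The minimum is 50.
One optimal route: HQ → G9 → F5 → Q1 → K3 → J6 → E9 → HQ (or its reverse).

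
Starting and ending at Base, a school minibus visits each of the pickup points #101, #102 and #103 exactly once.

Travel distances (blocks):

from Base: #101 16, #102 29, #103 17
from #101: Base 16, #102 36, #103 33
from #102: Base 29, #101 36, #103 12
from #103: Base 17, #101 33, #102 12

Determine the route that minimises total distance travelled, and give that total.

81 blocks — the shortest possible round trip.

Base-#101-#102-#103-Base: 16+36+12+17 = 81
Base-#101-#103-#102-Base: 16+33+12+29 = 90
Base-#102-#101-#103-Base: 29+36+33+17 = 115
The minimum is 81.
One optimal route: Base → #101 → #102 → #103 → Base (or its reverse).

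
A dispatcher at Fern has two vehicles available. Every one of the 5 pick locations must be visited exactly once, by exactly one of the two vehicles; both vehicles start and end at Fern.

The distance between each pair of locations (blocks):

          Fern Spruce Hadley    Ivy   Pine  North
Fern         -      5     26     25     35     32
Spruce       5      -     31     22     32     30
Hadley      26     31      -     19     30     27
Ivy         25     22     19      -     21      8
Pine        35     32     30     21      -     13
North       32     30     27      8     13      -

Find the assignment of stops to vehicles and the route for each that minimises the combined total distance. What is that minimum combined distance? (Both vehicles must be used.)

There are 2^4 − 1 = 15 ways to divide the 5 stops into two non-empty groups. For each, the best each vehicle can do is its own shortest tour through its group:
  {Spruce} + {Hadley, Ivy, Pine, North}: 10 + 101 = 111
  {Hadley} + {Spruce, Ivy, Pine, North}: 52 + 83 = 135
  {Spruce, Hadley} + {Ivy, Pine, North}: 62 + 81 = 143
  {Ivy} + {Spruce, Hadley, Pine, North}: 50 + 103 = 153
  {Spruce, Ivy} + {Hadley, Pine, North}: 52 + 101 = 153
  {Hadley, Ivy} + {Spruce, Pine, North}: 70 + 82 = 152
  … (15 splits in total)
Best: vehicle 1 Fern → Spruce → Fern = 10; vehicle 2 Fern → Hadley → Ivy → North → Pine → Fern = 101; combined 111.

Minimum combined distance: 111 blocks.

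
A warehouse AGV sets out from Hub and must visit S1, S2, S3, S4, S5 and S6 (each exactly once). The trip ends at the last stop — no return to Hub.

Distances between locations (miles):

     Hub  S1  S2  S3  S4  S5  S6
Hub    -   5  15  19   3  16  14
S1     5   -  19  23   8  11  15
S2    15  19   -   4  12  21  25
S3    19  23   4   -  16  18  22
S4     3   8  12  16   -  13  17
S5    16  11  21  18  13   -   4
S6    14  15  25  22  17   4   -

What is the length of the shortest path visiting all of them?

51 miles — the minimum one-way total.

There are 6! = 720 possible orderings.
Hub - S1 - S2 - S3 - S4 - S5 - S6: 5+19+4+16+13+4 = 61
Hub - S1 - S2 - S3 - S4 - S6 - S5: 5+19+4+16+17+4 = 65
Hub - S1 - S2 - S3 - S5 - S4 - S6: 5+19+4+18+13+17 = 76
Hub - S1 - S2 - S3 - S5 - S6 - S4: 5+19+4+18+4+17 = 67
Hub - S1 - S2 - S3 - S6 - S4 - S5: 5+19+4+22+17+13 = 80
Hub - S1 - S2 - S3 - S6 - S5 - S4: 5+19+4+22+4+13 = 67
Hub - S1 - S2 - S4 - S3 - S5 - S6: 5+19+12+16+18+4 = 74
Hub - S1 - S2 - S4 - S3 - S6 - S5: 5+19+12+16+22+4 = 78
… (712 more)
Hub - S1 - S4 - S2 - S3 - S5 - S6: 5+8+12+4+18+4 = 51  ← best
The minimum is 51.
One shortest path: Hub → S1 → S4 → S2 → S3 → S5 → S6.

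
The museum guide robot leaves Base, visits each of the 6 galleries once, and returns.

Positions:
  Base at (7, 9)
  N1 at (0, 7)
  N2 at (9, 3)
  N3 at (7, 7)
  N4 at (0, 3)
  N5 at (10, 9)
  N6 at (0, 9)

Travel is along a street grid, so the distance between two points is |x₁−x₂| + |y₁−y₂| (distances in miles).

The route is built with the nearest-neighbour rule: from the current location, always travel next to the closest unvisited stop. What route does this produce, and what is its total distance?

Nearest-neighbour total = 36 miles; route Base → N3 → N5 → N2 → N4 → N1 → N6 → Base.

At Base the remaining stops are N3 2, N5 3, N6 7, N2 8, N1 9, N4 13; go to N3.
At N3 the remaining stops are N5 5, N2 6, N1 7, N6 9, N4 11; go to N5.
At N5 the remaining stops are N2 7, N6 10, N1 12, N4 16; go to N2.
At N2 the remaining stops are N4 9, N1 13, N6 15; go to N4.
At N4 the remaining stops are N1 4, N6 6; go to N1.
At N1 the remaining stops are N6 2; go to N6.
Return N6→Base: 7.
Total = 2 + 5 + 7 + 9 + 4 + 2 + 7 = 36.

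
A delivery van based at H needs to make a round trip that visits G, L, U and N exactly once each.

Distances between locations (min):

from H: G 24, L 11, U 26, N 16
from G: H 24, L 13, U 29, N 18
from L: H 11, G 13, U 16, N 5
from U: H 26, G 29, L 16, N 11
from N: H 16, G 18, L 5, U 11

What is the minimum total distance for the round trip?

Minimum total distance: 79 min.

With 4 stops there are 4!/2 = 12 distinct round trips (a route and its reverse cost the same).
H → G → L → U → N → H: 24+13+16+11+16 = 80
H → G → L → N → U → H: 24+13+5+11+26 = 79
H → G → U → L → N → H: 24+29+16+5+16 = 90
H → G → U → N → L → H: 24+29+11+5+11 = 80
H → G → N → L → U → H: 24+18+5+16+26 = 89
H → G → N → U → L → H: 24+18+11+16+11 = 80
H → L → G → U → N → H: 11+13+29+11+16 = 80
H → L → G → N → U → H: 11+13+18+11+26 = 79
H → L → U → G → N → H: 11+16+29+18+16 = 90
H → L → N → G → U → H: 11+5+18+29+26 = 89
H → U → G → L → N → H: 26+29+13+5+16 = 89
H → U → L → G → N → H: 26+16+13+18+16 = 89
The minimum is 79.
One optimal route: H → G → L → N → U → H (or its reverse).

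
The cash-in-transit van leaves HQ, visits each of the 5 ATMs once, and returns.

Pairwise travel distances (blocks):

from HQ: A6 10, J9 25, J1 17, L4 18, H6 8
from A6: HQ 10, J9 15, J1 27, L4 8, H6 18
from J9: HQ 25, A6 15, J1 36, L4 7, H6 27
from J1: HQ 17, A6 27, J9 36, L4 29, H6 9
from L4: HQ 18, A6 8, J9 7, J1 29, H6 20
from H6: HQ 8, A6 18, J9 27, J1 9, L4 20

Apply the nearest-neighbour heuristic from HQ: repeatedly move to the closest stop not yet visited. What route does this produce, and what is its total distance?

HQ → [H6:8 / A6:10 / J1:17 / L4:18 / J9:25] → H6 (8)
H6 → [J1:9 / A6:18 / L4:20 / J9:27] → J1 (9)
J1 → [A6:27 / L4:29 / J9:36] → A6 (27)
A6 → [L4:8 / J9:15] → L4 (8)
L4 → [J9:7] → J9 (7)
Return J9→HQ: 25.
Total = 8 + 9 + 27 + 8 + 7 + 25 = 84.

84 blocks along HQ → H6 → J1 → A6 → L4 → J9 → HQ.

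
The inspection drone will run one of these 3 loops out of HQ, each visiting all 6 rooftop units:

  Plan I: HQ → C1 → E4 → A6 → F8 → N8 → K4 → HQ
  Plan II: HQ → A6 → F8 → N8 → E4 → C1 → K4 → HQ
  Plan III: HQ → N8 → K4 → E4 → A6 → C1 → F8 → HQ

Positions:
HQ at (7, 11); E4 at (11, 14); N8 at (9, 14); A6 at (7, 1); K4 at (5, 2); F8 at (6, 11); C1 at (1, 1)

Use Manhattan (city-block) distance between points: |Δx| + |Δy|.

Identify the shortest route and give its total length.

Plan I: 16 + 23 + 17 + 11 + 6 + 16 + 11 = 100
Plan II: 10 + 11 + 6 + 2 + 23 + 5 + 11 = 68
Plan III: 5 + 16 + 18 + 17 + 6 + 15 + 1 = 78

Shortest is Plan II, total 68.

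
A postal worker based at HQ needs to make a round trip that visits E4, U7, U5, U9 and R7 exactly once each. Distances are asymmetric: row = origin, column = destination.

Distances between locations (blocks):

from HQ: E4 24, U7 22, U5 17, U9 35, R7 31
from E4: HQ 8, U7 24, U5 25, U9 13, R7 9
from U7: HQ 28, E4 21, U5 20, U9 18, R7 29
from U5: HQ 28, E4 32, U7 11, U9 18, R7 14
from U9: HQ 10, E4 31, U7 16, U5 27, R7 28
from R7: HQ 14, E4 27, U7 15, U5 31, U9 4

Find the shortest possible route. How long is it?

HQ → E4 → U7 → U5 → U9 → R7 → HQ: 24+24+20+18+28+14 = 128
HQ → E4 → U7 → U5 → R7 → U9 → HQ: 24+24+20+14+4+10 = 96
HQ → E4 → U7 → U9 → U5 → R7 → HQ: 24+24+18+27+14+14 = 121
HQ → E4 → U7 → U9 → R7 → U5 → HQ: 24+24+18+28+31+28 = 153
HQ → E4 → U7 → R7 → U5 → U9 → HQ: 24+24+29+31+18+10 = 136
HQ → E4 → U7 → R7 → U9 → U5 → HQ: 24+24+29+4+27+28 = 136
HQ → E4 → U5 → U7 → U9 → R7 → HQ: 24+25+11+18+28+14 = 120
HQ → E4 → U5 → U7 → R7 → U9 → HQ: 24+25+11+29+4+10 = 103
HQ → E4 → U5 → U9 → U7 → R7 → HQ: 24+25+18+16+29+14 = 126
HQ → E4 → U5 → U9 → R7 → U7 → HQ: 24+25+18+28+15+28 = 138
HQ → E4 → U5 → R7 → U7 → U9 → HQ: 24+25+14+15+18+10 = 106
HQ → E4 → U5 → R7 → U9 → U7 → HQ: 24+25+14+4+16+28 = 111
HQ → E4 → U9 → U7 → U5 → R7 → HQ: 24+13+16+20+14+14 = 101
HQ → E4 → U9 → U7 → R7 → U5 → HQ: 24+13+16+29+31+28 = 141
… (106 more)
HQ → U5 → U7 → E4 → R7 → U9 → HQ: 17+11+21+9+4+10 = 72  ← best
The minimum is 72.
One optimal route: HQ → U5 → U7 → E4 → R7 → U9 → HQ.

Minimum total distance: 72 blocks.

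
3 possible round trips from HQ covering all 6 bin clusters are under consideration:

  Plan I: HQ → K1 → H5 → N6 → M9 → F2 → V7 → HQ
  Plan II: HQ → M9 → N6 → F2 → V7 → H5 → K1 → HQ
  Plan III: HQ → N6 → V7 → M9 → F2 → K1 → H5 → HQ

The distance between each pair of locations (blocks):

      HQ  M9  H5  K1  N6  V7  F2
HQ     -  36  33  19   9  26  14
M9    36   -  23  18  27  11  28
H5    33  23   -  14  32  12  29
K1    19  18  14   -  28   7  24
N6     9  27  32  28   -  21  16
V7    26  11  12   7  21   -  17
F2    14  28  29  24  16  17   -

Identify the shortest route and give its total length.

140 blocks — Plan III is the shortest.

Plan I: 19 + 14 + 32 + 27 + 28 + 17 + 26 = 163
Plan II: 36 + 27 + 16 + 17 + 12 + 14 + 19 = 141
Plan III: 9 + 21 + 11 + 28 + 24 + 14 + 33 = 140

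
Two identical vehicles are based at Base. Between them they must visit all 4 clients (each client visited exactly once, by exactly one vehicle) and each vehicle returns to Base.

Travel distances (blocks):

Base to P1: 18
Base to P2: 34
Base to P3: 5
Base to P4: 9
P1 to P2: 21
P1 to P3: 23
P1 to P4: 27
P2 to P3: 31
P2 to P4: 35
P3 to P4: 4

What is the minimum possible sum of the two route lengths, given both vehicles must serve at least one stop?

Minimum combined distance: 91 blocks.

Check every non-empty split of the stops between the two vehicles; for each half take its own optimal tour:
  {P1} + {P2, P3, P4}: 36 + 78 = 114
  {P2} + {P1, P3, P4}: 68 + 54 = 122
  {P1, P2} + {P3, P4}: 73 + 18 = 91
  {P3} + {P1, P2, P4}: 10 + 83 = 93
  {P1, P3} + {P2, P4}: 46 + 78 = 124
  {P2, P3} + {P1, P4}: 70 + 54 = 124
  … (7 splits in total)
Best: vehicle 1 Base → P1 → P2 → Base = 73; vehicle 2 Base → P3 → P4 → Base = 18; combined 91.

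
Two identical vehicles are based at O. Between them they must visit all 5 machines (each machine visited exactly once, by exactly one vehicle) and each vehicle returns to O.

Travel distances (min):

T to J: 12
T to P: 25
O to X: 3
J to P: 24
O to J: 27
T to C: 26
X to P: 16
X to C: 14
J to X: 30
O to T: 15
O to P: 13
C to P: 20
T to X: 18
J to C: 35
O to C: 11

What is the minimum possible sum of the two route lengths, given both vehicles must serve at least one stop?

88 min — the smallest possible combined total.

There are 2^4 − 1 = 15 ways to divide the 5 stops into two non-empty groups. For each, the best each vehicle can do is its own shortest tour through its group:
  {T} + {J, X, C, P}: 30 + 88 = 118
  {J} + {T, X, C, P}: 54 + 77 = 131
  {T, J} + {X, C, P}: 54 + 50 = 104
  {X} + {T, J, C, P}: 6 + 82 = 88
  {T, X} + {J, C, P}: 36 + 82 = 118
  {J, X} + {T, C, P}: 60 + 71 = 131
  … (15 splits in total)
Best: vehicle 1 O → X → O = 6; vehicle 2 O → T → J → P → C → O = 82; combined 88.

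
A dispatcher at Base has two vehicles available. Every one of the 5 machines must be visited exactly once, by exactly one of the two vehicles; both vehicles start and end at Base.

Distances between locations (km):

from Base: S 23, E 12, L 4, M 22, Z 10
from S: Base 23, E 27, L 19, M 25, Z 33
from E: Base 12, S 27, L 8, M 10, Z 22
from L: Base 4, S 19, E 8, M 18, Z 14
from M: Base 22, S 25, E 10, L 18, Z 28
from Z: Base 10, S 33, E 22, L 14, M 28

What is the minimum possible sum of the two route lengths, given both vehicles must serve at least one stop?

90 km — the smallest possible combined total.

Check every non-empty split of the stops between the two vehicles; for each half take its own optimal tour:
  {S} + {E, L, M, Z}: 46 + 60 = 106
  {E} + {S, L, M, Z}: 24 + 86 = 110
  {S, E} + {L, M, Z}: 62 + 60 = 122
  {L} + {S, E, M, Z}: 8 + 90 = 98
  {S, L} + {E, M, Z}: 46 + 60 = 106
  {E, L} + {S, M, Z}: 24 + 86 = 110
  … (15 splits in total)
  {S, E, L, M} + {Z}: 70 + 20 = 90  ← best
Best: vehicle 1 Base → S → M → E → L → Base = 70; vehicle 2 Base → Z → Base = 20; combined 90.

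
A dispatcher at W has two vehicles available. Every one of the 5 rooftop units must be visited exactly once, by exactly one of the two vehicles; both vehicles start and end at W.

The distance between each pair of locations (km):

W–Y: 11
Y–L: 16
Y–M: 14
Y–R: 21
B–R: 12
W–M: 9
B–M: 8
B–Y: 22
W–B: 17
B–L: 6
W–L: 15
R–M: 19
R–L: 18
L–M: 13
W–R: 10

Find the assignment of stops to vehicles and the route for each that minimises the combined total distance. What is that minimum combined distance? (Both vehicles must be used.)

Minimum combined distance: 70 km.

Check every non-empty split of the stops between the two vehicles; for each half take its own optimal tour:
  {B} + {Y, R, L, M}: 34 + 66 = 100
  {Y} + {B, R, L, M}: 22 + 50 = 72
  {B, Y} + {R, L, M}: 50 + 50 = 100
  {R} + {B, Y, L, M}: 20 + 50 = 70
  {B, R} + {Y, L, M}: 39 + 49 = 88
  {Y, R} + {B, L, M}: 42 + 38 = 80
  … (15 splits in total)
Best: vehicle 1 W → R → W = 20; vehicle 2 W → Y → L → B → M → W = 50; combined 70.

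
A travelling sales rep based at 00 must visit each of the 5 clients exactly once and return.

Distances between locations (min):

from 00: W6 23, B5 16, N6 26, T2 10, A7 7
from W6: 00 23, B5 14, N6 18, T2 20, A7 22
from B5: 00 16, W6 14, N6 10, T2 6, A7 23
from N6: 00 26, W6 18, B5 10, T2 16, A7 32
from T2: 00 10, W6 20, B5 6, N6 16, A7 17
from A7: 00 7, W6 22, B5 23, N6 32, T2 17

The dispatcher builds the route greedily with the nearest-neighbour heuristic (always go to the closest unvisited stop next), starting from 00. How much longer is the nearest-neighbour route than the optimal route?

8 min longer than the optimal tour.

From 00: A7=7, T2=10, B5=16, W6=23, N6=26 → choose A7 (7).
From A7: T2=17, W6=22, B5=23, N6=32 → choose T2 (17).
From T2: B5=6, N6=16, W6=20 → choose B5 (6).
From B5: N6=10, W6=14 → choose N6 (10).
From N6: W6=18 → choose W6 (18).
NN route 00 → A7 → T2 → B5 → N6 → W6 → 00 costs 81.
Optimal: 00 → T2 → B5 → N6 → W6 → A7 → 00 costs 73 (by enumerating all 60 distinct tours).
Excess = 81 − 73 = 8.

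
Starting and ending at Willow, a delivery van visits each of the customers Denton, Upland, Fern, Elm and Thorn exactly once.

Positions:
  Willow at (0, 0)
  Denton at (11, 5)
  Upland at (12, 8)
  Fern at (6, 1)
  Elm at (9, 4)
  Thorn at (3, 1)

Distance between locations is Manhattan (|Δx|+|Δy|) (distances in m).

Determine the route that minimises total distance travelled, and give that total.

Minimum total distance: 40 m.

There are 60 distinct closed tours to check (reversals are equivalent).
Willow-Denton-Upland-Fern-Elm-Thorn-Willow: 16+4+13+6+9+4 = 52
Willow-Denton-Upland-Fern-Thorn-Elm-Willow: 16+4+13+3+9+13 = 58
Willow-Denton-Upland-Elm-Fern-Thorn-Willow: 16+4+7+6+3+4 = 40
Willow-Denton-Upland-Elm-Thorn-Fern-Willow: 16+4+7+9+3+7 = 46
Willow-Denton-Upland-Thorn-Fern-Elm-Willow: 16+4+16+3+6+13 = 58
Willow-Denton-Upland-Thorn-Elm-Fern-Willow: 16+4+16+9+6+7 = 58
Willow-Denton-Fern-Upland-Elm-Thorn-Willow: 16+9+13+7+9+4 = 58
Willow-Denton-Fern-Upland-Thorn-Elm-Willow: 16+9+13+16+9+13 = 76
Willow-Denton-Fern-Elm-Upland-Thorn-Willow: 16+9+6+7+16+4 = 58
Willow-Denton-Fern-Elm-Thorn-Upland-Willow: 16+9+6+9+16+20 = 76
Willow-Denton-Fern-Thorn-Upland-Elm-Willow: 16+9+3+16+7+13 = 64
Willow-Denton-Fern-Thorn-Elm-Upland-Willow: 16+9+3+9+7+20 = 64
Willow-Denton-Elm-Upland-Fern-Thorn-Willow: 16+3+7+13+3+4 = 46
Willow-Denton-Elm-Upland-Thorn-Fern-Willow: 16+3+7+16+3+7 = 52
… (46 more)
The minimum is 40.
One optimal route: Willow → Denton → Upland → Elm → Fern → Thorn → Willow (or its reverse).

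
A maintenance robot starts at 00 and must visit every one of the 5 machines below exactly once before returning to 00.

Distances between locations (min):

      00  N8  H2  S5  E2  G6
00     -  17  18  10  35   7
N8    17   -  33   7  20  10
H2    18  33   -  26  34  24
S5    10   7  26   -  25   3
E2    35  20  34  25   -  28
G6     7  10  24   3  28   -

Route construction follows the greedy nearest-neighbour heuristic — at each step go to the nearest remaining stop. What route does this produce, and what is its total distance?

00 → [G6:7 / S5:10 / N8:17 / H2:18 / E2:35] → G6 (7)
G6 → [S5:3 / N8:10 / H2:24 / E2:28] → S5 (3)
S5 → [N8:7 / E2:25 / H2:26] → N8 (7)
N8 → [E2:20 / H2:33] → E2 (20)
E2 → [H2:34] → H2 (34)
Return H2→00: 18.
Total = 7 + 3 + 7 + 20 + 34 + 18 = 89.

Total distance 89 min via the nearest-neighbour route 00 → G6 → S5 → N8 → E2 → H2 → 00.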